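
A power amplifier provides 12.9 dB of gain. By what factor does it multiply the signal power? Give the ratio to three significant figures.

Power ratio = 10^(dB/10).
10^(12.9/10) = 10^(1.290) = 19.5.

19.5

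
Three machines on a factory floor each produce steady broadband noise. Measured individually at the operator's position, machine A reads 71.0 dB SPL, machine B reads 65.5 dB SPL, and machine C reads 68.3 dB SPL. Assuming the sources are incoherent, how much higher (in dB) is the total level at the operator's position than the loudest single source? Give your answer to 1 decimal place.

Add the sources as powers (linear), then convert back to dB:
L_total = 10·log₁₀(10^(71.0/10) + 10^(65.5/10) + 10^(68.3/10)) = 73.60 dB SPL.
Excess over the loudest (71.0 dB): 73.60 − 71.0 = 2.6 dB.

2.6 dB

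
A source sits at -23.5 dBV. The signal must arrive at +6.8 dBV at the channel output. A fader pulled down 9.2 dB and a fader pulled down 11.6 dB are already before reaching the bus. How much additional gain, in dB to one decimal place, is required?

51.1 dB

The required make-up gain is the shortfall in the dB sum.
G = +6.8 − (-23.5) + 9.2 + 11.6 = 51.1 dB.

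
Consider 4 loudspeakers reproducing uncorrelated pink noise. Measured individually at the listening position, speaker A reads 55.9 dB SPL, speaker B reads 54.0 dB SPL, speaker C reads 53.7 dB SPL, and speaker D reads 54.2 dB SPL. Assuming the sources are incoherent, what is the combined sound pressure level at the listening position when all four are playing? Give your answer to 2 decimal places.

Add the sources as powers (linear), then convert back to dB:
L_total = 10·log₁₀(10^(55.9/10) + 10^(54.0/10) + 10^(53.7/10) + 10^(54.2/10)) = 10·log₁₀(1138000) = 60.56 dB SPL.

60.56 dB SPL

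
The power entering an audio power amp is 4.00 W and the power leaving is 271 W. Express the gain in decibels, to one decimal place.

For a power ratio, dB = 10·log₁₀(P₂/P₁).
10·log₁₀(271/4.00) = 10·log₁₀(67.75) = 18.3 dB.

18.3 dB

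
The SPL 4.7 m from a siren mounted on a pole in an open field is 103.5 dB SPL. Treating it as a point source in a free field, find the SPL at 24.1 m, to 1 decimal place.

Free-field point source: level drops by 20·log₁₀ of the distance ratio.
ΔL = −20·log₁₀(24.1/4.7) = -14.20 dB, so L₂ = 103.5 + (-14.20) = 89.3 dB SPL.

89.3 dB SPL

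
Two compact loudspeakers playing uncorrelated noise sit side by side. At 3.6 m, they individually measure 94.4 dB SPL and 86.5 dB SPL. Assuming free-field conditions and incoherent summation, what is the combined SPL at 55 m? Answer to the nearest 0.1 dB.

71.4 dB SPL

Combined at 3.6 m: 10·log₁₀(10^(94.4/10)+10^(86.5/10)) = 95.05 dB SPL.
Then apply −20·log₁₀(55/3.6) = -23.68 dB → 71.4 dB SPL.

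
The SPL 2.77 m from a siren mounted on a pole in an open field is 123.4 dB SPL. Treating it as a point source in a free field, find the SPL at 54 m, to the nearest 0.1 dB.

For a point source in a free field, ΔL = −20·log₁₀(d₂/d₁).
ΔL = −20·log₁₀(54/2.77) = -25.80 dB, so L₂ = 123.4 + (-25.80) = 97.6 dB SPL.

97.6 dB SPL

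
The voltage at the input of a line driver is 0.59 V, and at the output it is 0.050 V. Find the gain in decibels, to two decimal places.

-21.44 dB

Voltage ratio → dB uses the 20·log₁₀ form:
20·log₁₀(0.050/0.59) = 20·log₁₀(0.08475) = -21.44 dB.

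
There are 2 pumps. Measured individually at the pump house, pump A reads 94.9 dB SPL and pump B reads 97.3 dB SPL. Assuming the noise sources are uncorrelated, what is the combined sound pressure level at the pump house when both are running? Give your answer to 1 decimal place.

Add the sources as powers (linear), then convert back to dB:
L_total = 10·log₁₀(10^(94.9/10) + 10^(97.3/10)) = 10·log₁₀(8461000000) = 99.3 dB SPL.

99.3 dB SPL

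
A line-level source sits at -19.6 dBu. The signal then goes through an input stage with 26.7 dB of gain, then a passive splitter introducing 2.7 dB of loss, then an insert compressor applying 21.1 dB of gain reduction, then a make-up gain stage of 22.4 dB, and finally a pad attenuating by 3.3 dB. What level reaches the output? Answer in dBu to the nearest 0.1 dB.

Cascaded gains and losses add directly in dB.
-19.6 + 26.7 − 2.7 − 21.1 + 22.4 − 3.3 = +2.4 dBu.

+2.4 dBu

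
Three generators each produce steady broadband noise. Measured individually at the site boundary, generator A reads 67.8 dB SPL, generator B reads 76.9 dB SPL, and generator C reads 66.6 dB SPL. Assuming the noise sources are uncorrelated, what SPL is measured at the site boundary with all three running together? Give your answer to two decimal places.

77.75 dB SPL

Uncorrelated sources add in intensity (power), not in dB.
L_total = 10·log₁₀(10^(67.8/10) + 10^(76.9/10) + 10^(66.6/10)) = 10·log₁₀(59570000) = 77.75 dB SPL.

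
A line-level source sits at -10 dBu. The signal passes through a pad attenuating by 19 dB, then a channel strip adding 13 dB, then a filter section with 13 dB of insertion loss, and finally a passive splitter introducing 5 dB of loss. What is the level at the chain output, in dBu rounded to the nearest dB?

-34 dBu

Cascaded gains and losses add directly in dB.
-10 − 19 + 13 − 13 − 5 = -34 dBu.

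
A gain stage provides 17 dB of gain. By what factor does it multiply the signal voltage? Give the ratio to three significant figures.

7.08

Voltage ratio = 10^(dB/20).
10^(17/20) = 10^(0.8500) = 7.08.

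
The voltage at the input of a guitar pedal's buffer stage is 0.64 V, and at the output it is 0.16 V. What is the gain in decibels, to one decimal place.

For a voltage ratio, dB = 20·log₁₀(V₂/V₁).
20·log₁₀(0.16/0.64) = 20·log₁₀(0.2500) = -12.0 dB.

-12.0 dB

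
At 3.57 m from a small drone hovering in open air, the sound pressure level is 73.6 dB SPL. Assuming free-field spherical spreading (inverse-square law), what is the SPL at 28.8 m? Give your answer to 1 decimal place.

For a point source in a free field, ΔL = −20·log₁₀(d₂/d₁).
ΔL = −20·log₁₀(28.8/3.57) = -18.13 dB, so L₂ = 73.6 + (-18.13) = 55.5 dB SPL.

55.5 dB SPL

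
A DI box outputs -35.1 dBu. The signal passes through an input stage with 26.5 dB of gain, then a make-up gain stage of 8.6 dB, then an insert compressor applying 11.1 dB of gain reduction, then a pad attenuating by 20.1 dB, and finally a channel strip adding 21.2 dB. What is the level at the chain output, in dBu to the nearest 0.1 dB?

Gain stages sum in dB:
-35.1 + 26.5 + 8.6 − 11.1 − 20.1 + 21.2 = -10.0 dBu.

-10.0 dBu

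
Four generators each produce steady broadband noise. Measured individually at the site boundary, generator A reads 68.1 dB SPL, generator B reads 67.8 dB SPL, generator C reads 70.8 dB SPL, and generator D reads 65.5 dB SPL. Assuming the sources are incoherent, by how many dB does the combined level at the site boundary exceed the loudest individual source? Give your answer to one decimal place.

3.7 dB

Add the sources as powers (linear), then convert back to dB:
L_total = 10·log₁₀(10^(68.1/10) + 10^(67.8/10) + 10^(70.8/10) + 10^(65.5/10)) = 74.48 dB SPL.
Excess over the loudest (70.8 dB): 74.48 − 70.8 = 3.7 dB.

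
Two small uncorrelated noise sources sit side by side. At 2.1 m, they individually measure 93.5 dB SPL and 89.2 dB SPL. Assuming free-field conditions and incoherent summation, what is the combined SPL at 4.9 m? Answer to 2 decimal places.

87.51 dB SPL

Combined at 2.1 m: 10·log₁₀(10^(93.5/10)+10^(89.2/10)) = 94.872 dB SPL.
Then apply −20·log₁₀(4.9/2.1) = -7.360 dB → 87.51 dB SPL.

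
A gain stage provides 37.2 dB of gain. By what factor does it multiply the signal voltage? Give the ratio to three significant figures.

72.4

Voltage ratio = 10^(dB/20).
10^(37.2/20) = 10^(1.860) = 72.4.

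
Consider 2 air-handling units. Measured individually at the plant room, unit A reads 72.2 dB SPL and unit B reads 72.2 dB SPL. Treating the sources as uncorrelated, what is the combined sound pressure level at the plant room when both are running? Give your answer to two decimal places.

Add the sources as powers (linear), then convert back to dB:
L_total = 10·log₁₀(10^(72.2/10) + 10^(72.2/10)) = 10·log₁₀(33190000) = 75.21 dB SPL.

75.21 dB SPL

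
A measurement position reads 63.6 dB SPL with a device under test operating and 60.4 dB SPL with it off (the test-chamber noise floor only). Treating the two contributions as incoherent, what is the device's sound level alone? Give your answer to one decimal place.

60.8 dB SPL

Background correction is a power subtraction:
L_src = 10·log₁₀(10^(63.6/10) − 10^(60.4/10)) = 10·log₁₀(1194000) = 60.8 dB SPL.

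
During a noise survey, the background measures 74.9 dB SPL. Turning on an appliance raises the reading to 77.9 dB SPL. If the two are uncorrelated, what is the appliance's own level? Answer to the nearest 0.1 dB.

Remove the background by subtracting linear intensities:
L_src = 10·log₁₀(10^(77.9/10) − 10^(74.9/10)) = 10·log₁₀(30760000) = 74.9 dB SPL.

74.9 dB SPL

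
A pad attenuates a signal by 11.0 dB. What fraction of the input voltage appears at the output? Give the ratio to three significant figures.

Voltage ratio = 10^(dB/20).
10^(-11.0/20) = 10^(-0.5500) = 0.282.

0.282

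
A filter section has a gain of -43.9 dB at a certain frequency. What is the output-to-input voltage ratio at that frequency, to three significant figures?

0.00638

Voltage ratio = 10^(dB/20).
10^(-43.9/20) = 10^(-2.195) = 0.00638.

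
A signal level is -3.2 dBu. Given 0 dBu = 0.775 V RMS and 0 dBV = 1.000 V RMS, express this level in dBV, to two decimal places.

The offset between the scales is 20·log₁₀(0.775/1.000) = −2.214 dB.
So dBV = -3.2 − 2.214 = -5.41 dBV.

-5.41 dBV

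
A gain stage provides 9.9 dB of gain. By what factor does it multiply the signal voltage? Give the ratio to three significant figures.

3.13

Voltage ratio = 10^(dB/20).
10^(9.9/20) = 10^(0.4950) = 3.13.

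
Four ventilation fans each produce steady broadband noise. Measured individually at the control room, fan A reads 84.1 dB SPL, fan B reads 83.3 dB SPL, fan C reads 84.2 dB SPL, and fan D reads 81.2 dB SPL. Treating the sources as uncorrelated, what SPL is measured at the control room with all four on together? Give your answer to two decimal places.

89.37 dB SPL

Uncorrelated sources add in intensity (power), not in dB.
L_total = 10·log₁₀(10^(84.1/10) + 10^(83.3/10) + 10^(84.2/10) + 10^(81.2/10)) = 10·log₁₀(865700000) = 89.37 dB SPL.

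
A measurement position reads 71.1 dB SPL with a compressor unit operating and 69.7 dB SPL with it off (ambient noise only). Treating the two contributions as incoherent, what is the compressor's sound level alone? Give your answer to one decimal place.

Remove the background by subtracting linear intensities:
L_src = 10·log₁₀(10^(71.1/10) − 10^(69.7/10)) = 10·log₁₀(3550000) = 65.5 dB SPL.

65.5 dB SPL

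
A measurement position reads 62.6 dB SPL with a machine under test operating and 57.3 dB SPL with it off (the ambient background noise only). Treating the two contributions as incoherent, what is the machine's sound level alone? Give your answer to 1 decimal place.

Subtract intensities: L_src = 10·log₁₀(10^(L_total/10) − 10^(L_bg/10)).
L_src = 10·log₁₀(10^(62.6/10) − 10^(57.3/10)) = 10·log₁₀(1283000) = 61.1 dB SPL.

61.1 dB SPL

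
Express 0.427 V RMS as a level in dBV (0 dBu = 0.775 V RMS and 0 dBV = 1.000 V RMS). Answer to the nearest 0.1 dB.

-7.4 dBV

dBV = 20·log₁₀(V / 1.000 V).
20·log₁₀(0.427/1.000) = -7.4 dBV.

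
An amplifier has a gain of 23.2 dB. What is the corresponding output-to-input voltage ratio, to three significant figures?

14.5

Voltage ratio = 10^(dB/20).
10^(23.2/20) = 10^(1.160) = 14.5.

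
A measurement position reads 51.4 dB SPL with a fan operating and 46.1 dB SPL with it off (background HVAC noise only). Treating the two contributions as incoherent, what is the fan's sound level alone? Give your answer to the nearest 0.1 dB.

Subtract intensities: L_src = 10·log₁₀(10^(L_total/10) − 10^(L_bg/10)).
L_src = 10·log₁₀(10^(51.4/10) − 10^(46.1/10)) = 10·log₁₀(97300) = 49.9 dB SPL.

49.9 dB SPL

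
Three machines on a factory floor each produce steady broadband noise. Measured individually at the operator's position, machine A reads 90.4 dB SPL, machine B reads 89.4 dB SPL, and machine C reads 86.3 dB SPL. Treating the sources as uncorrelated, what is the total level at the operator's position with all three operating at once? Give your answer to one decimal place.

Uncorrelated sources add in intensity (power), not in dB.
L_total = 10·log₁₀(10^(90.4/10) + 10^(89.4/10) + 10^(86.3/10)) = 10·log₁₀(2394000000) = 93.8 dB SPL.

93.8 dB SPL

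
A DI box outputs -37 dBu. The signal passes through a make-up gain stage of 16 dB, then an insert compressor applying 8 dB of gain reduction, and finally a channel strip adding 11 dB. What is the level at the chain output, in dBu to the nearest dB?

-18 dBu

Gain stages sum in dB:
-37 + 16 − 8 + 11 = -18 dBu.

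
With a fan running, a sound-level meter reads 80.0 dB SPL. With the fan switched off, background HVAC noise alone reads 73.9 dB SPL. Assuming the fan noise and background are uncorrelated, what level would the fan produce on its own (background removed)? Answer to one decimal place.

78.8 dB SPL

Remove the background by subtracting linear intensities:
L_src = 10·log₁₀(10^(80.0/10) − 10^(73.9/10)) = 10·log₁₀(75450000) = 78.8 dB SPL.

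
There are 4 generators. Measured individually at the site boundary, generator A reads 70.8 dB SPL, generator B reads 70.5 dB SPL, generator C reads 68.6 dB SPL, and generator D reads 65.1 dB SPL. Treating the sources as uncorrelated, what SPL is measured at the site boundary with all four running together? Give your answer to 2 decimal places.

75.28 dB SPL

Uncorrelated sources add in intensity (power), not in dB.
L_total = 10·log₁₀(10^(70.8/10) + 10^(70.5/10) + 10^(68.6/10) + 10^(65.1/10)) = 10·log₁₀(33720000) = 75.28 dB SPL.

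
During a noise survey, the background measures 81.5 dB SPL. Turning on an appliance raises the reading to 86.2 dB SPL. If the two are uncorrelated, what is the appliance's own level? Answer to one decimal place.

84.4 dB SPL

Subtract intensities: L_src = 10·log₁₀(10^(L_total/10) − 10^(L_bg/10)).
L_src = 10·log₁₀(10^(86.2/10) − 10^(81.5/10)) = 10·log₁₀(275600000) = 84.4 dB SPL.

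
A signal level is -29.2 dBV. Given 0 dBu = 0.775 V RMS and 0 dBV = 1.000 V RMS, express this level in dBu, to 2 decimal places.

-26.99 dBu

The offset between the scales is 20·log₁₀(0.775/1.000) = −2.214 dB.
So dBu = -29.2 + 2.214 = -26.99 dBu.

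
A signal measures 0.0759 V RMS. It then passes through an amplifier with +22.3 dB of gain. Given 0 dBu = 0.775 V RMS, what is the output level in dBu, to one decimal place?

+2.1 dBu

Input level: 20·log₁₀(0.0759/0.775) = -20.18 dBu.
Output: -20.18 + 22.3 = +2.1 dBu.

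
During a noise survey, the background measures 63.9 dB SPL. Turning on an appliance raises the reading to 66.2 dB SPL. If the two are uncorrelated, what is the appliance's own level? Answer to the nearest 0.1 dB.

62.3 dB SPL

Subtract intensities: L_src = 10·log₁₀(10^(L_total/10) − 10^(L_bg/10)).
L_src = 10·log₁₀(10^(66.2/10) − 10^(63.9/10)) = 10·log₁₀(1714000) = 62.3 dB SPL.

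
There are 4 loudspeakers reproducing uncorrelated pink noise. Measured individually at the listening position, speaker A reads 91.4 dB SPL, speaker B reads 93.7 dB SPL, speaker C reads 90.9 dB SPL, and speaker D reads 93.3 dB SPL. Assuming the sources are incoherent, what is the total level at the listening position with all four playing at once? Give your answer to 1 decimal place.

98.5 dB SPL

Add the sources as powers (linear), then convert back to dB:
L_total = 10·log₁₀(10^(91.4/10) + 10^(93.7/10) + 10^(90.9/10) + 10^(93.3/10)) = 10·log₁₀(7093000000) = 98.5 dB SPL.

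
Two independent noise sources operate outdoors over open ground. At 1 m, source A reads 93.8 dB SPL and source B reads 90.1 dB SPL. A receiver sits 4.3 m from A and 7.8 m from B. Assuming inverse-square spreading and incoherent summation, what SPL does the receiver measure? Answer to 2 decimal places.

81.66 dB SPL

At the listener: L_A = 93.8 − 20·log₁₀(4.3) = 81.131 dB; L_B = 90.1 − 20·log₁₀(7.8) = 72.258 dB.
Combined: 10·log₁₀(10^(81.131/10)+10^(72.258/10)) = 81.66 dB SPL.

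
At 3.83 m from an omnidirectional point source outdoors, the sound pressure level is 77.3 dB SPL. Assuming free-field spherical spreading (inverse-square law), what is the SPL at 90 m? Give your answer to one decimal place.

For a point source in a free field, ΔL = −20·log₁₀(d₂/d₁).
ΔL = −20·log₁₀(90/3.83) = -27.42 dB, so L₂ = 77.3 + (-27.42) = 49.9 dB SPL.

49.9 dB SPL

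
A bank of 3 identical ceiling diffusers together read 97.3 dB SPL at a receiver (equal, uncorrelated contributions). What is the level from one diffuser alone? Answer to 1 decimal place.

92.5 dB SPL

3 equal incoherent sources add 10·log₁₀(3) = 4.77 dB over one source.
L_one = 97.3 − 4.77 = 92.5 dB SPL.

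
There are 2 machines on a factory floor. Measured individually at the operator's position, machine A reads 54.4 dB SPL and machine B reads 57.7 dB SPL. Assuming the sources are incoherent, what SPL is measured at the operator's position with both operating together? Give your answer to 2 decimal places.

59.37 dB SPL

Add the sources as powers (linear), then convert back to dB:
L_total = 10·log₁₀(10^(54.4/10) + 10^(57.7/10)) = 10·log₁₀(864300) = 59.37 dB SPL.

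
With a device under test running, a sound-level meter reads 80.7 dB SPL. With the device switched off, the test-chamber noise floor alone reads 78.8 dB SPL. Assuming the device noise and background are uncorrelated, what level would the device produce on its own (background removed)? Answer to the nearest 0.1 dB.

76.2 dB SPL

Subtract intensities: L_src = 10·log₁₀(10^(L_total/10) − 10^(L_bg/10)).
L_src = 10·log₁₀(10^(80.7/10) − 10^(78.8/10)) = 10·log₁₀(41630000) = 76.2 dB SPL.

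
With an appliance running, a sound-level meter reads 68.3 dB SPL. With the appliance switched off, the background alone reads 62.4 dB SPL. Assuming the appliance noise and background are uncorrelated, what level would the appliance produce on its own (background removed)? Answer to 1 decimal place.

Remove the background by subtracting linear intensities:
L_src = 10·log₁₀(10^(68.3/10) − 10^(62.4/10)) = 10·log₁₀(5023000) = 67.0 dB SPL.

67.0 dB SPL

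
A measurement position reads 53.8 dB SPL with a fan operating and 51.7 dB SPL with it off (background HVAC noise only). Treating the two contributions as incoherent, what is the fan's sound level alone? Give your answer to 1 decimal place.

Remove the background by subtracting linear intensities:
L_src = 10·log₁₀(10^(53.8/10) − 10^(51.7/10)) = 10·log₁₀(91970) = 49.6 dB SPL.

49.6 dB SPL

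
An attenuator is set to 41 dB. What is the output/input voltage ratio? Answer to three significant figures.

0.00891

Voltage ratio = 10^(dB/20).
10^(-41/20) = 10^(-2.050) = 0.00891.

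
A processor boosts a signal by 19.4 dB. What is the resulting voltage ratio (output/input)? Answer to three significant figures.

9.33

Voltage ratio = 10^(dB/20).
10^(19.4/20) = 10^(0.9700) = 9.33.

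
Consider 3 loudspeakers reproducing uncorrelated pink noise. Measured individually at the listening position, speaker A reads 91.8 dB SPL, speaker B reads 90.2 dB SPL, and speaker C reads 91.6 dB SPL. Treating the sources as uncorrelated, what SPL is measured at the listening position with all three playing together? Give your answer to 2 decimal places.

96.03 dB SPL

Add the sources as powers (linear), then convert back to dB:
L_total = 10·log₁₀(10^(91.8/10) + 10^(90.2/10) + 10^(91.6/10)) = 10·log₁₀(4006000000) = 96.03 dB SPL.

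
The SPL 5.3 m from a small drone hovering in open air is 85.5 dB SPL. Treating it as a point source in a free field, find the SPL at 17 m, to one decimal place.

For a point source in a free field, ΔL = −20·log₁₀(d₂/d₁).
ΔL = −20·log₁₀(17/5.3) = -10.12 dB, so L₂ = 85.5 + (-10.12) = 75.4 dB SPL.

75.4 dB SPL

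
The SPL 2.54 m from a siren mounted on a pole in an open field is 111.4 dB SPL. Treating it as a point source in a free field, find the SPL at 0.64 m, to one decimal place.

123.4 dB SPL

Free-field point source: level drops by 20·log₁₀ of the distance ratio.
ΔL = −20·log₁₀(0.64/2.54) = 11.97 dB, so L₂ = 111.4 + (11.97) = 123.4 dB SPL.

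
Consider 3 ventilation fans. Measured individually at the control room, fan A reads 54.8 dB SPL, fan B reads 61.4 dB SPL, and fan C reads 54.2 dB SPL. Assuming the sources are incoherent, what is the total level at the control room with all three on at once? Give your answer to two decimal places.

62.89 dB SPL

Incoherent sources sum as intensities:
L_total = 10·log₁₀(10^(54.8/10) + 10^(61.4/10) + 10^(54.2/10)) = 10·log₁₀(1945000) = 62.89 dB SPL.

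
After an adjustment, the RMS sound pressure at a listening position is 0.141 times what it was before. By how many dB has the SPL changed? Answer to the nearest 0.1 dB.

-17.0 dB

Sound pressure is an amplitude quantity: ΔL = 20·log₁₀(p₂/p₁).
20·log₁₀(0.141) = -17.0 dB.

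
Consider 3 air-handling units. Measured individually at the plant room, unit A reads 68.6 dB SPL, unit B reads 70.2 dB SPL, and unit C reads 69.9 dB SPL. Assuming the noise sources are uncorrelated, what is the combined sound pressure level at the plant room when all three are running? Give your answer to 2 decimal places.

74.39 dB SPL

Uncorrelated sources add in intensity (power), not in dB.
L_total = 10·log₁₀(10^(68.6/10) + 10^(70.2/10) + 10^(69.9/10)) = 10·log₁₀(27490000) = 74.39 dB SPL.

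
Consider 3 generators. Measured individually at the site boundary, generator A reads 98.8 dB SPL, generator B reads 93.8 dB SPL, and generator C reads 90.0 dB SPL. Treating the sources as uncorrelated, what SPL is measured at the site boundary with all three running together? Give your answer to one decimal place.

100.4 dB SPL

Incoherent sources sum as intensities:
L_total = 10·log₁₀(10^(98.8/10) + 10^(93.8/10) + 10^(90.0/10)) = 10·log₁₀(10985000000) = 100.4 dB SPL.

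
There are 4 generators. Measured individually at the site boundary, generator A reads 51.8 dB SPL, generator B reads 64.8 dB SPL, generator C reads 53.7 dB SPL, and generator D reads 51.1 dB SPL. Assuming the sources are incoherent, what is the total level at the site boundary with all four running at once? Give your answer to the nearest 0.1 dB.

Incoherent sources sum as intensities:
L_total = 10·log₁₀(10^(51.8/10) + 10^(64.8/10) + 10^(53.7/10) + 10^(51.1/10)) = 10·log₁₀(3535000) = 65.5 dB SPL.

65.5 dB SPL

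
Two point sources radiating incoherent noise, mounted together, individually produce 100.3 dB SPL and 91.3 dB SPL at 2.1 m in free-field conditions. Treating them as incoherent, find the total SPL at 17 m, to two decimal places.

82.65 dB SPL

Combined at 2.1 m: 10·log₁₀(10^(100.3/10)+10^(91.3/10)) = 100.815 dB SPL.
Then apply −20·log₁₀(17/2.1) = -18.165 dB → 82.65 dB SPL.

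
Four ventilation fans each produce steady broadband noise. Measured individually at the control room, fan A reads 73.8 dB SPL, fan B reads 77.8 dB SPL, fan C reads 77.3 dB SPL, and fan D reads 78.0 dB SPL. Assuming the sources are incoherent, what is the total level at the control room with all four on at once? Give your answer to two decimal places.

Uncorrelated sources add in intensity (power), not in dB.
L_total = 10·log₁₀(10^(73.8/10) + 10^(77.8/10) + 10^(77.3/10) + 10^(78.0/10)) = 10·log₁₀(201000000) = 83.03 dB SPL.

83.03 dB SPL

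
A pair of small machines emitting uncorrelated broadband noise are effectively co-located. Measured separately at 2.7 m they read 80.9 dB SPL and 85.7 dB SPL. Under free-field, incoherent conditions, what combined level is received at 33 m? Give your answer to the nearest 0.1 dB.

65.2 dB SPL

Combined at 2.7 m: 10·log₁₀(10^(80.9/10)+10^(85.7/10)) = 86.94 dB SPL.
Then apply −20·log₁₀(33/2.7) = -21.74 dB → 65.2 dB SPL.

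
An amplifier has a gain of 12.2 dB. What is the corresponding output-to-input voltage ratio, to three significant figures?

4.07

Voltage ratio = 10^(dB/20).
10^(12.2/20) = 10^(0.6100) = 4.07.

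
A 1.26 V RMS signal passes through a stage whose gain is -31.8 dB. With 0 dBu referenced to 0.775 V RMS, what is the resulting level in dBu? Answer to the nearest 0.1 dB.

-27.6 dBu

Input level: 20·log₁₀(1.26/0.775) = 4.22 dBu.
Output: 4.22 − 31.8 = -27.6 dBu.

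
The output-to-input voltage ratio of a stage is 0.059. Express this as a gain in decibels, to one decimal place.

-24.6 dB

For a voltage ratio, dB = 20·log₁₀(V₂/V₁).
20·log₁₀(0.059) = -24.6 dB.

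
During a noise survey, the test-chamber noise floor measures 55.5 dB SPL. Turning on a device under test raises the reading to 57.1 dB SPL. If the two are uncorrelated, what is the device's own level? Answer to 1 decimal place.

Subtract intensities: L_src = 10·log₁₀(10^(L_total/10) − 10^(L_bg/10)).
L_src = 10·log₁₀(10^(57.1/10) − 10^(55.5/10)) = 10·log₁₀(158000) = 52.0 dB SPL.

52.0 dB SPL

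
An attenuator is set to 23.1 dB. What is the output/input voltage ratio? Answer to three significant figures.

Voltage ratio = 10^(dB/20).
10^(-23.1/20) = 10^(-1.155) = 0.0700.

0.0700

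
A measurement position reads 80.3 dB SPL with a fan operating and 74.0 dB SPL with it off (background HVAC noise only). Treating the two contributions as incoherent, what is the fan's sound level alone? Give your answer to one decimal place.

79.1 dB SPL

Background correction is a power subtraction:
L_src = 10·log₁₀(10^(80.3/10) − 10^(74.0/10)) = 10·log₁₀(82030000) = 79.1 dB SPL.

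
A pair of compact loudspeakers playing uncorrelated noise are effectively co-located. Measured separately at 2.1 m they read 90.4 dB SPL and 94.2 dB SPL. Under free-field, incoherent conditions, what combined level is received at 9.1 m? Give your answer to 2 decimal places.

82.98 dB SPL

Combined at 2.1 m: 10·log₁₀(10^(90.4/10)+10^(94.2/10)) = 95.713 dB SPL.
Then apply −20·log₁₀(9.1/2.1) = -12.736 dB → 82.98 dB SPL.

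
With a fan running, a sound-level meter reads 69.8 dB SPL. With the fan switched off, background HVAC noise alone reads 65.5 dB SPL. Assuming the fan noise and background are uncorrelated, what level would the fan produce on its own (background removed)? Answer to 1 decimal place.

Remove the background by subtracting linear intensities:
L_src = 10·log₁₀(10^(69.8/10) − 10^(65.5/10)) = 10·log₁₀(6002000) = 67.8 dB SPL.

67.8 dB SPL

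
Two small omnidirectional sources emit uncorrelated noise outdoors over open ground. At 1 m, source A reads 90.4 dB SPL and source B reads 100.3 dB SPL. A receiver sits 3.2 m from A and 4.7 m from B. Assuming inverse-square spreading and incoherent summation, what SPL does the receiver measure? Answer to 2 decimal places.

At the listener: L_A = 90.4 − 20·log₁₀(3.2) = 80.297 dB; L_B = 100.3 − 20·log₁₀(4.7) = 86.858 dB.
Combined: 10·log₁₀(10^(80.297/10)+10^(86.858/10)) = 87.72 dB SPL.

87.72 dB SPL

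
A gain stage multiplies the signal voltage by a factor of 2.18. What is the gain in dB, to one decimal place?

Voltage ratio → dB uses the 20·log₁₀ form:
20·log₁₀(2.18) = 6.8 dB.

6.8 dB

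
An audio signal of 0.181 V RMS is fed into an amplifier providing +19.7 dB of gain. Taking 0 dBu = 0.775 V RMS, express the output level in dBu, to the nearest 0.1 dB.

Input level: 20·log₁₀(0.181/0.775) = -12.63 dBu.
Output: -12.63 + 19.7 = +7.1 dBu.

+7.1 dBu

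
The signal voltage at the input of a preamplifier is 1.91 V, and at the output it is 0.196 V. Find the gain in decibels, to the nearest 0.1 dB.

-19.8 dB

Voltage ratio → dB uses the 20·log₁₀ form:
20·log₁₀(0.196/1.91) = 20·log₁₀(0.1026) = -19.8 dB.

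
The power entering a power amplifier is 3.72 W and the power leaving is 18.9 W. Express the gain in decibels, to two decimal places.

For a power ratio, dB = 10·log₁₀(P₂/P₁).
10·log₁₀(18.9/3.72) = 10·log₁₀(5.081) = 7.06 dB.

7.06 dB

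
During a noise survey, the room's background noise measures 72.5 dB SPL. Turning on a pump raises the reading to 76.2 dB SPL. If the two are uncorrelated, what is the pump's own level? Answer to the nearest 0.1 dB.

Subtract intensities: L_src = 10·log₁₀(10^(L_total/10) − 10^(L_bg/10)).
L_src = 10·log₁₀(10^(76.2/10) − 10^(72.5/10)) = 10·log₁₀(23900000) = 73.8 dB SPL.

73.8 dB SPL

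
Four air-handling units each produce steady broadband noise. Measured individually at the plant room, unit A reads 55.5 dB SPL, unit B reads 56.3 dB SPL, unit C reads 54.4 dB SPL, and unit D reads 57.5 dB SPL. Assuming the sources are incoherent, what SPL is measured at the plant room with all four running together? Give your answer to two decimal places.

62.09 dB SPL

Incoherent sources sum as intensities:
L_total = 10·log₁₀(10^(55.5/10) + 10^(56.3/10) + 10^(54.4/10) + 10^(57.5/10)) = 10·log₁₀(1619000) = 62.09 dB SPL.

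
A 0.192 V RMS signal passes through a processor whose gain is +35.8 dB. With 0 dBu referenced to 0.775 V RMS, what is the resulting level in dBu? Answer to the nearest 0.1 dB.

+23.7 dBu

Input level: 20·log₁₀(0.192/0.775) = -12.12 dBu.
Output: -12.12 + 35.8 = +23.7 dBu.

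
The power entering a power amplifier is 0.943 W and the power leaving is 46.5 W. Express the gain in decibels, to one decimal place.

16.9 dB

Power ratio → dB uses the 10·log₁₀ form:
10·log₁₀(46.5/0.943) = 10·log₁₀(49.31) = 16.9 dB.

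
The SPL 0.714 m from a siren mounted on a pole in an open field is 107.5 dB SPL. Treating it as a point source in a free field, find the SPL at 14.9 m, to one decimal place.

81.1 dB SPL

Free-field point source: level drops by 20·log₁₀ of the distance ratio.
ΔL = −20·log₁₀(14.9/0.714) = -26.39 dB, so L₂ = 107.5 + (-26.39) = 81.1 dB SPL.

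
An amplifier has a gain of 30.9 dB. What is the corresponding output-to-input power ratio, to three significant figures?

Power ratio = 10^(dB/10).
10^(30.9/10) = 10^(3.090) = 1230.

1230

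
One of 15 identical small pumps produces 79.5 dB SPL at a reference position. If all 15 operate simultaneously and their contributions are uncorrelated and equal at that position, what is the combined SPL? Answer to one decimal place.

15 equal incoherent sources raise the level by 10·log₁₀(15) = 11.76 dB.
L_total = 79.5 + 11.76 = 91.3 dB SPL.

91.3 dB SPL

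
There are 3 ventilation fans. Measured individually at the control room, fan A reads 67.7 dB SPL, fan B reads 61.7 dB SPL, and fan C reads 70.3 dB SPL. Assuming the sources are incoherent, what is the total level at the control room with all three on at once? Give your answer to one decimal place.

Incoherent sources sum as intensities:
L_total = 10·log₁₀(10^(67.7/10) + 10^(61.7/10) + 10^(70.3/10)) = 10·log₁₀(18080000) = 72.6 dB SPL.

72.6 dB SPL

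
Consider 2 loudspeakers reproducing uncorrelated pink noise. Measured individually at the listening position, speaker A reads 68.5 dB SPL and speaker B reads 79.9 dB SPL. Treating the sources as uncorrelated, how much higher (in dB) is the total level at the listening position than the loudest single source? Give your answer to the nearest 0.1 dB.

Incoherent sources sum as intensities:
L_total = 10·log₁₀(10^(68.5/10) + 10^(79.9/10)) = 80.20 dB SPL.
Excess over the loudest (79.9 dB): 80.20 − 79.9 = 0.3 dB.

0.3 dB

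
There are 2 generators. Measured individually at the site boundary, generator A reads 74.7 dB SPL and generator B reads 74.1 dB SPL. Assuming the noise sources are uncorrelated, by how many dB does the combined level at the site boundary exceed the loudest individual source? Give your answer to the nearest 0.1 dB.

2.7 dB

Uncorrelated sources add in intensity (power), not in dB.
L_total = 10·log₁₀(10^(74.7/10) + 10^(74.1/10)) = 77.42 dB SPL.
Excess over the loudest (74.7 dB): 77.42 − 74.7 = 2.7 dB.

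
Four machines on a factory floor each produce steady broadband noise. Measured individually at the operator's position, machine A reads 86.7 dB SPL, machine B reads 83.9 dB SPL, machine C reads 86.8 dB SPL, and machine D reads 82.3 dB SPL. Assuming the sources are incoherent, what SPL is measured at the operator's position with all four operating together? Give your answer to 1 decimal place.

91.3 dB SPL

Add the sources as powers (linear), then convert back to dB:
L_total = 10·log₁₀(10^(86.7/10) + 10^(83.9/10) + 10^(86.8/10) + 10^(82.3/10)) = 10·log₁₀(1362000000) = 91.3 dB SPL.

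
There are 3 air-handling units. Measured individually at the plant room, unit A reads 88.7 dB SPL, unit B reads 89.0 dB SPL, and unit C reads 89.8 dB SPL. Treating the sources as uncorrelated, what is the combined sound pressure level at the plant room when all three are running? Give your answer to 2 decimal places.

Uncorrelated sources add in intensity (power), not in dB.
L_total = 10·log₁₀(10^(88.7/10) + 10^(89.0/10) + 10^(89.8/10)) = 10·log₁₀(2491000000) = 93.96 dB SPL.

93.96 dB SPL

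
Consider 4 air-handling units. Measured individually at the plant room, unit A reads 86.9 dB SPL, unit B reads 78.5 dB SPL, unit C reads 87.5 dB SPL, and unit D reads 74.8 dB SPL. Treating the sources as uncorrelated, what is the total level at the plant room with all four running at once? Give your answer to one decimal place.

Add the sources as powers (linear), then convert back to dB:
L_total = 10·log₁₀(10^(86.9/10) + 10^(78.5/10) + 10^(87.5/10) + 10^(74.8/10)) = 10·log₁₀(1153000000) = 90.6 dB SPL.

90.6 dB SPL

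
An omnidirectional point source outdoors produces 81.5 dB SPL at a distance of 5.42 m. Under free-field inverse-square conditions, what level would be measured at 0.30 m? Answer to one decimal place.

For a point source in a free field, ΔL = −20·log₁₀(d₂/d₁).
ΔL = −20·log₁₀(0.30/5.42) = 25.14 dB, so L₂ = 81.5 + (25.14) = 106.6 dB SPL.

106.6 dB SPL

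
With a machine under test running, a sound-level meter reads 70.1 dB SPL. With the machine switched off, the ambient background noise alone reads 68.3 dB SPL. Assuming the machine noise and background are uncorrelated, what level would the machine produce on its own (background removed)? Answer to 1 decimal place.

65.4 dB SPL

Background correction is a power subtraction:
L_src = 10·log₁₀(10^(70.1/10) − 10^(68.3/10)) = 10·log₁₀(3472000) = 65.4 dB SPL.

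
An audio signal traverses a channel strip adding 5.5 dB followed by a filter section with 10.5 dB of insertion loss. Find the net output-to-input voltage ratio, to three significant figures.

0.562

Net gain = 5.5 + (−10.5) = -5.0 dB.
Voltage ratio = 10^(-5.0/20) = 0.562.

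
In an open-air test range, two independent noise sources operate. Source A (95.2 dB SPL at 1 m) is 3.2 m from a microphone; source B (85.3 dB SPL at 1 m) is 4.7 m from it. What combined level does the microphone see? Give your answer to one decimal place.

At the listener: L_A = 95.2 − 20·log₁₀(3.2) = 85.10 dB; L_B = 85.3 − 20·log₁₀(4.7) = 71.86 dB.
Combined: 10·log₁₀(10^(85.10/10)+10^(71.86/10)) = 85.3 dB SPL.

85.3 dB SPL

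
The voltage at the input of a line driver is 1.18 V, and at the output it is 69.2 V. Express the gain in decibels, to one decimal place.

35.4 dB

Voltage ratio → dB uses the 20·log₁₀ form:
20·log₁₀(69.2/1.18) = 20·log₁₀(58.64) = 35.4 dB.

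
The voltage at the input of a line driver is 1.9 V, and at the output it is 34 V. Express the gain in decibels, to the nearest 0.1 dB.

25.1 dB

For a voltage ratio, dB = 20·log₁₀(V₂/V₁).
20·log₁₀(34/1.9) = 20·log₁₀(17.89) = 25.1 dB.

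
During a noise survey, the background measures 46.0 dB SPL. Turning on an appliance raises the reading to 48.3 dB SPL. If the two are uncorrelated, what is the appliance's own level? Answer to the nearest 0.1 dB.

Subtract intensities: L_src = 10·log₁₀(10^(L_total/10) − 10^(L_bg/10)).
L_src = 10·log₁₀(10^(48.3/10) − 10^(46.0/10)) = 10·log₁₀(27800) = 44.4 dB SPL.

44.4 dB SPL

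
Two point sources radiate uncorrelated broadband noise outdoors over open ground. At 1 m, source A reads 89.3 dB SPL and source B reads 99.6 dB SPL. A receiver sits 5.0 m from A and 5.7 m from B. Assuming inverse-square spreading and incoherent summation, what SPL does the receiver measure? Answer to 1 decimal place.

85.0 dB SPL

At the listener: L_A = 89.3 − 20·log₁₀(5.0) = 75.32 dB; L_B = 99.6 − 20·log₁₀(5.7) = 84.48 dB.
Combined: 10·log₁₀(10^(75.32/10)+10^(84.48/10)) = 85.0 dB SPL.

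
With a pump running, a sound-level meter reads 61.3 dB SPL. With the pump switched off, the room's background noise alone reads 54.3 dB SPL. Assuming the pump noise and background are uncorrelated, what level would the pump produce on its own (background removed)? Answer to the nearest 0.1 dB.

Subtract intensities: L_src = 10·log₁₀(10^(L_total/10) − 10^(L_bg/10)).
L_src = 10·log₁₀(10^(61.3/10) − 10^(54.3/10)) = 10·log₁₀(1080000) = 60.3 dB SPL.

60.3 dB SPL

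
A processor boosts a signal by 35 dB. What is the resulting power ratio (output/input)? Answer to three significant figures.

Power ratio = 10^(dB/10).
10^(35/10) = 10^(3.500) = 3160.

3160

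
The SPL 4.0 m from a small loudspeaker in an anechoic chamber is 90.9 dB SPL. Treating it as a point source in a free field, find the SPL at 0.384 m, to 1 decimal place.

111.3 dB SPL

Inverse-square spreading gives ΔL = −20·log₁₀(d₂/d₁).
ΔL = −20·log₁₀(0.384/4.0) = 20.35 dB, so L₂ = 90.9 + (20.35) = 111.3 dB SPL.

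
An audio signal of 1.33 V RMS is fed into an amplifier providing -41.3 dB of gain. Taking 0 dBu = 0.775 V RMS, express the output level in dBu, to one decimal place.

-36.6 dBu

Input level: 20·log₁₀(1.33/0.775) = 4.69 dBu.
Output: 4.69 − 41.3 = -36.6 dBu.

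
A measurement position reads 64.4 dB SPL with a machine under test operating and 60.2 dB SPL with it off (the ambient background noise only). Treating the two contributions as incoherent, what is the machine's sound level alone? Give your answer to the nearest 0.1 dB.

Subtract intensities: L_src = 10·log₁₀(10^(L_total/10) − 10^(L_bg/10)).
L_src = 10·log₁₀(10^(64.4/10) − 10^(60.2/10)) = 10·log₁₀(1707000) = 62.3 dB SPL.

62.3 dB SPL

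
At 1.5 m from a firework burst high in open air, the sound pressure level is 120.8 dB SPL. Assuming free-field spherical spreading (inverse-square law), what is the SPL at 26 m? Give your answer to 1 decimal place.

96.0 dB SPL

For a point source in a free field, ΔL = −20·log₁₀(d₂/d₁).
ΔL = −20·log₁₀(26/1.5) = -24.78 dB, so L₂ = 120.8 + (-24.78) = 96.0 dB SPL.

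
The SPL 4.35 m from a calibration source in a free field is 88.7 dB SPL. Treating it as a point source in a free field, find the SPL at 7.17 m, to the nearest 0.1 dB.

For a point source in a free field, ΔL = −20·log₁₀(d₂/d₁).
ΔL = −20·log₁₀(7.17/4.35) = -4.34 dB, so L₂ = 88.7 + (-4.34) = 84.4 dB SPL.

84.4 dB SPL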